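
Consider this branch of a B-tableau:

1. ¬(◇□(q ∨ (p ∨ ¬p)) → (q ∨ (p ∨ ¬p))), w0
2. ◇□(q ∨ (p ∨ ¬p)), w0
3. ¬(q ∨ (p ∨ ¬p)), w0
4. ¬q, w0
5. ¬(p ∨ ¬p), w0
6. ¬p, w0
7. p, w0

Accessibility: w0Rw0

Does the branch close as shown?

Yes, closed

Both p and ¬p appear at w0.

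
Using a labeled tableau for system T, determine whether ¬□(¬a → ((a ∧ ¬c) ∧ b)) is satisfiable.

Yes, satisfiable

1. ¬□(¬a → ((a ∧ ¬c) ∧ b)), w0
2. ¬(¬a → ((a ∧ ¬c) ∧ b)), w1
3. ¬a, w1
4. ¬((a ∧ ¬c) ∧ b), w1
5. ¬b, w1
Accessibility: w0Rw0, w0Rw1, w1Rw1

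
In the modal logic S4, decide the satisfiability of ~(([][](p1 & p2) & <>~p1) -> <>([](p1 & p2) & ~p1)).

No, unsatisfiable

1. ~(([][](p1 & p2) & <>~p1) -> <>([](p1 & p2) & ~p1)), w0
2. [][](p1 & p2) & <>~p1, w0
3. ~<>([](p1 & p2) & ~p1), w0
4. [][](p1 & p2), w0
5. <>~p1, w0
6. ~([](p1 & p2) & ~p1), w0
7. [](p1 & p2), w0
8. p1 & p2, w0
9. p1, w0
10. p2, w0
11. ~p1, w1
12. ~([](p1 & p2) & ~p1), w1
13. [](p1 & p2), w1
14. p1 & p2, w1
15. p1, w1
16. p2, w1
Accessibility: w0Rw0, w0Rw1, w1Rw1
Branch closes: p1 and ~p1 both at w1.
Every branch closes; the branch above is one of them.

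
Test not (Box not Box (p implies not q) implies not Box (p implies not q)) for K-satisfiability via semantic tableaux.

1. not (Box not Box (p implies not q) implies not Box (p implies not q)), 0
2. Box not Box (p implies not q), 0   [neg-implies-rule on 1]
3. Box (p implies not q), 0   [neg-implies-rule on 1]

Yes, satisfiable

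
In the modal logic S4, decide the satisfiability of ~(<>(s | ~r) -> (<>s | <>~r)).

1. ~(<>(s | ~r) -> (<>s | <>~r)), w0
2. <>(s | ~r), w0   [~->-rule on 1]
3. ~(<>s | <>~r), w0   [~->-rule on 1]
4. ~<>s, w0   [~|-rule on 3]
5. ~<>~r, w0   [~|-rule on 3]
6. ~s, w0   [~<>-rule on 4 via w0Rw0]
7. r, w0   [~<>-rule on 5 via w0Rw0]
8. s | ~r, w1   [<>-rule on 2: fresh world w1, w0Rw1]
9. ~s, w1   [~<>-rule on 4 via w0Rw1]
10. r, w1   [~<>-rule on 5 via w0Rw1]
11. ~r, w1   [|-rule on 8 (branches; this branch)]
Accessibility: w0Rw0, w0Rw1, w1Rw1
Branch closes: r and ~r both at w1.
(One branch shown.) All branches close.

Unsatisfiable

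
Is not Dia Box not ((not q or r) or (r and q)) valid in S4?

Tableau for the negation Dia Box not ((not q or r) or (r and q)):
1. Dia Box not ((not q or r) or (r and q)), u
2. Box not ((not q or r) or (r and q)), v
3. not ((not q or r) or (r and q)), v
4. not (not q or r), v
5. not (r and q), v
6. q, v
7. not r, v
Accessibility: uRu, uRv, vRv
The negation has an open branch (countermodel exists).

No, not valid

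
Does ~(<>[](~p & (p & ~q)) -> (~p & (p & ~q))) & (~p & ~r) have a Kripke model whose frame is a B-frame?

Unsatisfiable

1. ~(<>[](~p & (p & ~q)) -> (~p & (p & ~q))) & (~p & ~r), u
2. ~(<>[](~p & (p & ~q)) -> (~p & (p & ~q))), u
3. ~p & ~r, u
4. <>[](~p & (p & ~q)), u
5. ~(~p & (p & ~q)), u
6. ~p, u
7. ~r, u
8. ~(p & ~q), u
9. q, u
10. [](~p & (p & ~q)), v
11. ~p & (p & ~q), u
12. p & ~q, u
13. p, u
14. ~q, u
Accessibility: uRu, uRv, vRu, vRv
Branch closes: p and ~p both at u.
All branches of the tableau close; one closing branch shown above.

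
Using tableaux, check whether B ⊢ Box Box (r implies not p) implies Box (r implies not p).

Tableau for the negation not (Box Box (r implies not p) implies Box (r implies not p)):
1. not (Box Box (r implies not p) implies Box (r implies not p)), 0
2. Box Box (r implies not p), 0
3. not Box (r implies not p), 0
4. Box (r implies not p), 0
5. r implies not p, 0
6. not p, 0
7. not (r implies not p), 1
8. r, 1
9. p, 1
10. Box (r implies not p), 1
11. r implies not p, 1
12. not p, 1
Accessibility: 0R0, 0R1, 1R0, 1R1
Branch closes: p and not p both at 1.
All branches of the negation close; one closing branch shown above.

Yes, valid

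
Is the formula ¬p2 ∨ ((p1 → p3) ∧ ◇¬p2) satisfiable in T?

Satisfiable (open branch found)

1. ¬p2 ∨ ((p1 → p3) ∧ ◇¬p2), 0
2. (p1 → p3) ∧ ◇¬p2, 0
3. p1 → p3, 0
4. ◇¬p2, 0
5. p3, 0
6. ¬p2, 1
Accessibility: 0R0, 0R1, 1R1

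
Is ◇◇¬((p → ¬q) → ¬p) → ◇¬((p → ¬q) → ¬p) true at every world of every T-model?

No, not valid

Tableau for the negation ¬(◇◇¬((p → ¬q) → ¬p) → ◇¬((p → ¬q) → ¬p)):
1. ¬(◇◇¬((p → ¬q) → ¬p) → ◇¬((p → ¬q) → ¬p)), u
2. ◇◇¬((p → ¬q) → ¬p), u   [¬→-rule on 1]
3. ¬◇¬((p → ¬q) → ¬p), u   [¬→-rule on 1]
4. (p → ¬q) → ¬p, u   [¬◇-rule on 3 via uRu]
5. ¬p, u   [→-rule on 4 (branches; this branch)]
6. ◇¬((p → ¬q) → ¬p), v   [◇-rule on 2: fresh world v, uRv]
7. (p → ¬q) → ¬p, v   [¬◇-rule on 3 via uRv]
8. ¬p, v   [→-rule on 7 (branches; this branch)]
9. ¬((p → ¬q) → ¬p), w   [◇-rule on 6: fresh world w, vRw]
10. p → ¬q, w   [¬→-rule on 9]
11. p, w   [¬→-rule on 9]
12. ¬q, w   [→-rule on 10 (branches; this branch)]
Accessibility: uRu, uRv, vRv, vRw, wRw
The negation has an open branch (countermodel exists).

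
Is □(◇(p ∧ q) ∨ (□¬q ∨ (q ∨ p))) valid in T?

Not valid

Tableau for the negation ¬□(◇(p ∧ q) ∨ (□¬q ∨ (q ∨ p))):
1. ¬□(◇(p ∧ q) ∨ (□¬q ∨ (q ∨ p))), w0
2. ¬(◇(p ∧ q) ∨ (□¬q ∨ (q ∨ p))), w1
3. ¬◇(p ∧ q), w1
4. ¬(□¬q ∨ (q ∨ p)), w1
5. ¬□¬q, w1
6. ¬(q ∨ p), w1
7. ¬q, w1
8. ¬p, w1
9. ¬(p ∧ q), w1
10. q, w2
11. ¬(p ∧ q), w2
12. ¬p, w2
Accessibility: w0Rw0, w0Rw1, w1Rw1, w1Rw2, w2Rw2
The negation has an open branch (countermodel exists).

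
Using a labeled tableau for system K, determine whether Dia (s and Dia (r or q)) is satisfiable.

1. Dia (s and Dia (r or q)), 0
2. s and Dia (r or q), 1   [Dia-rule on 1: fresh world 1, 0R1]
3. s, 1   [and-rule on 2]
4. Dia (r or q), 1   [and-rule on 2]
5. r or q, 2   [Dia-rule on 4: fresh world 2, 1R2]
6. q, 2   [or-rule on 5 (branches; this branch)]
Accessibility: 0R1, 1R2

Satisfiable (open branch found)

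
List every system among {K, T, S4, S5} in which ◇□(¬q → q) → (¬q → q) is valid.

S5-tableau for the negation ¬(◇□(¬q → q) → (¬q → q)):
1. ¬(◇□(¬q → q) → (¬q → q)), u
2. ◇□(¬q → q), u
3. ¬(¬q → q), u
4. ¬q, u
5. □(¬q → q), v
6. ¬q → q, u
7. ¬q → q, v
8. q, u
Accessibility: uRu, uRv, vRu, vRv
Branch closes: q and ¬q both at u.
Every branch closes (one shown): valid in S5.
S4-tableau for the negation ¬(◇□(¬q → q) → (¬q → q)):
1. ¬(◇□(¬q → q) → (¬q → q)), u
2. ◇□(¬q → q), u
3. ¬(¬q → q), u
4. ¬q, u
5. □(¬q → q), v
6. ¬q → q, v
7. q, v
Accessibility: uRu, uRv, vRv
Complete open branch: countermodel on an S4-frame, so not valid in S4, nor in K, T (the same frame is also a K-frame and a T-frame).

S5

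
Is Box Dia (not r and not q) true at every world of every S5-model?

No, not valid

Tableau for the negation not Box Dia (not r and not q):
1. not Box Dia (not r and not q), w0
2. not Dia (not r and not q), w1   [neg-Box-rule on 1: fresh world w1, w0Rw1]
3. not (not r and not q), w0   [neg-Dia-rule on 2 via w1Rw0]
4. not (not r and not q), w1   [neg-Dia-rule on 2 via w1Rw1]
5. q, w0   [neg-and-rule on 3 (branches; this branch)]
6. q, w1   [neg-and-rule on 4 (branches; this branch)]
Accessibility: w0Rw0, w0Rw1, w1Rw0, w1Rw1
The negation has an open branch (countermodel exists).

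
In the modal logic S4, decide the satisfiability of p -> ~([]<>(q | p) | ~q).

1. p -> ~([]<>(q | p) | ~q), 0
2. ~([]<>(q | p) | ~q), 0
3. ~[]<>(q | p), 0
4. q, 0
5. ~<>(q | p), 1
6. ~(q | p), 1
7. ~q, 1
8. ~p, 1
Accessibility: 0R0, 0R1, 1R1

Yes, satisfiable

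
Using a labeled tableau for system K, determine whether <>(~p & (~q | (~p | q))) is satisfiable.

1. <>(~p & (~q | (~p | q))), w0
2. ~p & (~q | (~p | q)), w1
3. ~p, w1
4. ~q | (~p | q), w1
5. ~p | q, w1
6. q, w1
Accessibility: w0Rw1

Satisfiable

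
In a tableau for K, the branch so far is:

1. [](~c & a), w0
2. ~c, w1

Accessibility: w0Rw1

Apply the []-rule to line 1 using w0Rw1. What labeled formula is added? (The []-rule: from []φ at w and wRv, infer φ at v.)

~c & a, w1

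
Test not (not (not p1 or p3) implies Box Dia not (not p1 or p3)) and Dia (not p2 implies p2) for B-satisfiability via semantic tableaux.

1. not (not (not p1 or p3) implies Box Dia not (not p1 or p3)) and Dia (not p2 implies p2), w0
2. not (not (not p1 or p3) implies Box Dia not (not p1 or p3)), w0   [and-rule on 1]
3. Dia (not p2 implies p2), w0   [and-rule on 1]
4. not (not p1 or p3), w0   [neg-implies-rule on 2]
5. not Box Dia not (not p1 or p3), w0   [neg-implies-rule on 2]
6. p1, w0   [neg-or-rule on 4]
7. not p3, w0   [neg-or-rule on 4]
8. not p2 implies p2, w1   [Dia-rule on 3: fresh world w1, w0Rw1]
9. p2, w1   [implies-rule on 8 (branches; this branch)]
10. not Dia not (not p1 or p3), w2   [neg-Box-rule on 5: fresh world w2, w0Rw2]
11. not p1 or p3, w0   [neg-Dia-rule on 10 via w2Rw0]
12. not p1 or p3, w2   [neg-Dia-rule on 10 via w2Rw2]
13. p3, w0   [or-rule on 11 (branches; this branch)]
Accessibility: w0Rw0, w0Rw1, w0Rw2, w1Rw0, w1Rw1, w2Rw0, w2Rw2
Branch closes: p3 and not p3 both at w0.
(One branch shown.) All branches close.

No, unsatisfiable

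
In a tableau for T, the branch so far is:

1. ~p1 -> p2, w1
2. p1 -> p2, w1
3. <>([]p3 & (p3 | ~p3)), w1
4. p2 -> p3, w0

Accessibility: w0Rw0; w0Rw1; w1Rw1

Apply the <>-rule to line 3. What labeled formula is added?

a fresh world w2 with w1Rw2, and []p3 & (p3 | ~p3) at w2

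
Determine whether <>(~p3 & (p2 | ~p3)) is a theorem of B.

No, not valid

Tableau for the negation ~<>(~p3 & (p2 | ~p3)):
1. ~<>(~p3 & (p2 | ~p3)), 0
2. ~(~p3 & (p2 | ~p3)), 0
3. ~(p2 | ~p3), 0
4. ~p2, 0
5. p3, 0
Accessibility: 0R0
The negation has an open branch (countermodel exists).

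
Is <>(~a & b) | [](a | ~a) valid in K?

Yes, valid

Tableau for the negation ~(<>(~a & b) | [](a | ~a)):
1. ~(<>(~a & b) | [](a | ~a)), u
2. ~<>(~a & b), u
3. ~[](a | ~a), u
4. ~(a | ~a), v
5. ~a, v
6. a, v
Accessibility: uRv
Branch closes: a and ~a both at v.
All branches of the negation close; one closing branch shown above.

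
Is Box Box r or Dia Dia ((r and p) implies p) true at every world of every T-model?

Tableau for the negation not (Box Box r or Dia Dia ((r and p) implies p)):
1. not (Box Box r or Dia Dia ((r and p) implies p)), u
2. not Box Box r, u   [neg-or-rule on 1]
3. not Dia Dia ((r and p) implies p), u   [neg-or-rule on 1]
4. not Dia ((r and p) implies p), u   [neg-Dia-rule on 3 via uRu]
5. not ((r and p) implies p), u   [neg-Dia-rule on 4 via uRu]
6. r and p, u   [neg-implies-rule on 5]
7. not p, u   [neg-implies-rule on 5]
8. r, u   [and-rule on 6]
9. p, u   [and-rule on 6]
Accessibility: uRu
Branch closes: p and not p both at u.
Every branch of the negation's tableau closes; the branch above is one of them.

Valid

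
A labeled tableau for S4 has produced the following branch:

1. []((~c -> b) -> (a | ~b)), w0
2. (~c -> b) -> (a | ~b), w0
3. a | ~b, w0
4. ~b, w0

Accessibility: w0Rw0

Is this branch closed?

There is no literal clash: for every atom and world, at most one sign appears.

Not closed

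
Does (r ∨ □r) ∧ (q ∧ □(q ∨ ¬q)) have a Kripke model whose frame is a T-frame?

1. (r ∨ □r) ∧ (q ∧ □(q ∨ ¬q)), u
2. r ∨ □r, u
3. q ∧ □(q ∨ ¬q), u
4. q, u
5. □(q ∨ ¬q), u
6. q ∨ ¬q, u
7. □r, u
8. r, u
Accessibility: uRu

Satisfiable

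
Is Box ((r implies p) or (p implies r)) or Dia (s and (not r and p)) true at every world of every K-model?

Tableau for the negation not (Box ((r implies p) or (p implies r)) or Dia (s and (not r and p))):
1. not (Box ((r implies p) or (p implies r)) or Dia (s and (not r and p))), w0
2. not Box ((r implies p) or (p implies r)), w0   [neg-or-rule on 1]
3. not Dia (s and (not r and p)), w0   [neg-or-rule on 1]
4. not ((r implies p) or (p implies r)), w1   [neg-Box-rule on 2: fresh world w1, w0Rw1]
5. not (r implies p), w1   [neg-or-rule on 4]
6. not (p implies r), w1   [neg-or-rule on 4]
7. r, w1   [neg-implies-rule on 5]
8. not p, w1   [neg-implies-rule on 5]
9. p, w1   [neg-implies-rule on 6]
10. not r, w1   [neg-implies-rule on 6]
Accessibility: w0Rw1
Branch closes: p and not p both at w1.
All branches of the negation close; one closing branch shown above.

Valid in K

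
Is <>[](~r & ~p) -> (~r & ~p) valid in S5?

Tableau for the negation ~(<>[](~r & ~p) -> (~r & ~p)):
1. ~(<>[](~r & ~p) -> (~r & ~p)), u
2. <>[](~r & ~p), u
3. ~(~r & ~p), u
4. p, u
5. [](~r & ~p), v
6. ~r & ~p, u
7. ~r, u
8. ~p, u
Accessibility: uRu, uRv, vRu, vRv
Branch closes: p and ~p both at u.
Every branch of the negation's tableau closes; the branch above is one of them.

Yes, valid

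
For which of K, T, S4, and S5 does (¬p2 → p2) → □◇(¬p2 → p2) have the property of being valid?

S5

S5-tableau for the negation ¬((¬p2 → p2) → □◇(¬p2 → p2)):
1. ¬((¬p2 → p2) → □◇(¬p2 → p2)), u
2. ¬p2 → p2, u
3. ¬□◇(¬p2 → p2), u
4. p2, u
5. ¬◇(¬p2 → p2), v
6. ¬(¬p2 → p2), u
7. ¬p2, u
Accessibility: uRu, uRv, vRu, vRv
Branch closes: p2 and ¬p2 both at u.
Every branch closes (one shown): valid in S5.
S4-tableau for the negation ¬((¬p2 → p2) → □◇(¬p2 → p2)):
1. ¬((¬p2 → p2) → □◇(¬p2 → p2)), u
2. ¬p2 → p2, u
3. ¬□◇(¬p2 → p2), u
4. p2, u
5. ¬◇(¬p2 → p2), v
6. ¬(¬p2 → p2), v
7. ¬p2, v
Accessibility: uRu, uRv, vRv
Complete open branch: countermodel on an S4-frame, so not valid in S4, nor in K, T (the same frame is also a K-frame and a T-frame).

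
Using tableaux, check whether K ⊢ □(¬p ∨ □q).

No, not valid

Tableau for the negation ¬□(¬p ∨ □q):
1. ¬□(¬p ∨ □q), w0
2. ¬(¬p ∨ □q), w1
3. p, w1
4. ¬□q, w1
5. ¬q, w2
Accessibility: w0Rw1, w1Rw2
The negation has an open branch (countermodel exists).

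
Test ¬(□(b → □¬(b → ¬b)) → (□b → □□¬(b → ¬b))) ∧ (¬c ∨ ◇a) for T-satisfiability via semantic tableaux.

1. ¬(□(b → □¬(b → ¬b)) → (□b → □□¬(b → ¬b))) ∧ (¬c ∨ ◇a), 0
2. ¬(□(b → □¬(b → ¬b)) → (□b → □□¬(b → ¬b))), 0
3. ¬c ∨ ◇a, 0
4. □(b → □¬(b → ¬b)), 0
5. ¬(□b → □□¬(b → ¬b)), 0
6. □b, 0
7. ¬□□¬(b → ¬b), 0
8. b → □¬(b → ¬b), 0
9. b, 0
10. ◇a, 0
11. □¬(b → ¬b), 0
12. ¬(b → ¬b), 0
13. ¬□¬(b → ¬b), 1
14. b → □¬(b → ¬b), 1
15. b, 1
16. ¬(b → ¬b), 1
17. □¬(b → ¬b), 1
18. a, 2
19. b → □¬(b → ¬b), 2
20. b, 2
21. ¬(b → ¬b), 2
22. □¬(b → ¬b), 2
23. b → ¬b, 3
24. ¬(b → ¬b), 3
25. b, 3
26. ¬b, 3
Accessibility: 0R0, 0R1, 0R2, 1R1, 1R3, 2R2, 3R3
Branch closes: b and ¬b both at 3.
All branches of the tableau close; one closing branch shown above.

Unsatisfiable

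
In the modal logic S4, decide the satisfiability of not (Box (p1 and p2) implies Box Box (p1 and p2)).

Unsatisfiable (every branch closes)

1. not (Box (p1 and p2) implies Box Box (p1 and p2)), u
2. Box (p1 and p2), u
3. not Box Box (p1 and p2), u
4. p1 and p2, u
5. p1, u
6. p2, u
7. not Box (p1 and p2), v
8. p1 and p2, v
9. p1, v
10. p2, v
11. not (p1 and p2), w
12. p1 and p2, w
13. p1, w
14. p2, w
15. not p2, w
Accessibility: uRu, uRv, uRw, vRv, vRw, wRw
Branch closes: p2 and not p2 both at w.
All branches of the tableau close; one closing branch shown above.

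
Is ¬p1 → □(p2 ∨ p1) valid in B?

Not valid

Tableau for the negation ¬(¬p1 → □(p2 ∨ p1)):
1. ¬(¬p1 → □(p2 ∨ p1)), w0
2. ¬p1, w0   [¬→-rule on 1]
3. ¬□(p2 ∨ p1), w0   [¬→-rule on 1]
4. ¬(p2 ∨ p1), w1   [¬□-rule on 3: fresh world w1, w0Rw1]
5. ¬p2, w1   [¬∨-rule on 4]
6. ¬p1, w1   [¬∨-rule on 4]
Accessibility: w0Rw0, w0Rw1, w1Rw0, w1Rw1
The negation has an open branch (countermodel exists).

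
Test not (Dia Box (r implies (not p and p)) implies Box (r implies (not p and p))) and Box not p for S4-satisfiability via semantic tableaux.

1. not (Dia Box (r implies (not p and p)) implies Box (r implies (not p and p))) and Box not p, w0
2. not (Dia Box (r implies (not p and p)) implies Box (r implies (not p and p))), w0   [and-rule on 1]
3. Box not p, w0   [and-rule on 1]
4. Dia Box (r implies (not p and p)), w0   [neg-implies-rule on 2]
5. not Box (r implies (not p and p)), w0   [neg-implies-rule on 2]
6. not p, w0   [Box-rule on 3 via w0Rw0]
7. Box (r implies (not p and p)), w1   [Dia-rule on 4: fresh world w1, w0Rw1]
8. not p, w1   [Box-rule on 3 via w0Rw1]
9. r implies (not p and p), w1   [Box-rule on 7 via w1Rw1]
10. not r, w1   [implies-rule on 9 (branches; this branch)]
11. not (r implies (not p and p)), w2   [neg-Box-rule on 5: fresh world w2, w0Rw2]
12. r, w2   [neg-implies-rule on 11]
13. not (not p and p), w2   [neg-implies-rule on 11]
14. not p, w2   [Box-rule on 3 via w0Rw2]
Accessibility: w0Rw0, w0Rw1, w0Rw2, w1Rw1, w2Rw2

Satisfiable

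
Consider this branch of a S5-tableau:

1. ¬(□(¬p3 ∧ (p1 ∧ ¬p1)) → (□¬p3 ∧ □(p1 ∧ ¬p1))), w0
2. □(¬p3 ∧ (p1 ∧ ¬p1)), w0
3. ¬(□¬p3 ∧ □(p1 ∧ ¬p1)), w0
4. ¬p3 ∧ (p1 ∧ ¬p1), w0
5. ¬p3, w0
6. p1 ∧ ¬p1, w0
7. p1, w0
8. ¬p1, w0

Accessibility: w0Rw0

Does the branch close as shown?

Both p1 and ¬p1 appear at w0.

Closed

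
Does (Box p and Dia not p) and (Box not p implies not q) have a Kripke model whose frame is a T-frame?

1. (Box p and Dia not p) and (Box not p implies not q), u
2. Box p and Dia not p, u
3. Box not p implies not q, u
4. Box p, u
5. Dia not p, u
6. p, u
7. not q, u
8. not p, v
9. p, v
Accessibility: uRu, uRv, vRv
Branch closes: p and not p both at v.
All branches of the tableau close; one closing branch shown above.

No, unsatisfiable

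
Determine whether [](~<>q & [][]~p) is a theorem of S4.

No, not valid

Tableau for the negation ~[](~<>q & [][]~p):
1. ~[](~<>q & [][]~p), 0
2. ~(~<>q & [][]~p), 1   [~[]-rule on 1: fresh world 1, 0R1]
3. ~[][]~p, 1   [~&-rule on 2 (branches; this branch)]
4. ~[]~p, 2   [~[]-rule on 3: fresh world 2, 1R2]
5. p, 3   [~[]-rule on 4: fresh world 3, 2R3]
Accessibility: 0R0, 0R1, 0R2, 0R3, 1R1, 1R2, 1R3, 2R2, 2R3, 3R3
The negation has an open branch (countermodel exists).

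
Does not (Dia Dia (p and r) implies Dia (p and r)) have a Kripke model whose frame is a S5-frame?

1. not (Dia Dia (p and r) implies Dia (p and r)), u
2. Dia Dia (p and r), u
3. not Dia (p and r), u
4. not (p and r), u
5. not r, u
6. Dia (p and r), v
7. not (p and r), v
8. not r, v
9. p and r, w
10. p, w
11. r, w
12. not (p and r), w
13. not r, w
Accessibility: uRu, uRv, uRw, vRu, vRv, vRw, wRu, wRv, wRw
Branch closes: r and not r both at w.
All branches of the tableau close; one closing branch shown above.

Unsatisfiable (every branch closes)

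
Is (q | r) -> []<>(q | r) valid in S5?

Valid in S5

Tableau for the negation ~((q | r) -> []<>(q | r)):
1. ~((q | r) -> []<>(q | r)), 0
2. q | r, 0   [~->-rule on 1]
3. ~[]<>(q | r), 0   [~->-rule on 1]
4. r, 0   [|-rule on 2 (branches; this branch)]
5. ~<>(q | r), 1   [~[]-rule on 3: fresh world 1, 0R1]
6. ~(q | r), 0   [~<>-rule on 5 via 1R0]
7. ~q, 0   [~|-rule on 6]
8. ~r, 0   [~|-rule on 6]
Accessibility: 0R0, 0R1, 1R0, 1R1
Branch closes: r and ~r both at 0.
Every branch of the negation's tableau closes; the branch above is one of them.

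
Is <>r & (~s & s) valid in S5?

No, not valid

Tableau for the negation ~(<>r & (~s & s)):
1. ~(<>r & (~s & s)), u
2. ~(~s & s), u
3. ~s, u
Accessibility: uRu
The negation has an open branch (countermodel exists).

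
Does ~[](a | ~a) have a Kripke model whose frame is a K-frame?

1. ~[](a | ~a), 0
2. ~(a | ~a), 1
3. ~a, 1
4. a, 1
Accessibility: 0R1
Branch closes: a and ~a both at 1.
All branches of the tableau close; one closing branch shown above.

Unsatisfiable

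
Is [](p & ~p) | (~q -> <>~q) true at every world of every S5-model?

Tableau for the negation ~([](p & ~p) | (~q -> <>~q)):
1. ~([](p & ~p) | (~q -> <>~q)), 0
2. ~[](p & ~p), 0
3. ~(~q -> <>~q), 0
4. ~q, 0
5. ~<>~q, 0
6. q, 0
Accessibility: 0R0
Branch closes: q and ~q both at 0.
Every branch of the negation's tableau closes; the branch above is one of them.

Valid in S5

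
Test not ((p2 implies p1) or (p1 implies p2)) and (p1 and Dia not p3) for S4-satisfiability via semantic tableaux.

1. not ((p2 implies p1) or (p1 implies p2)) and (p1 and Dia not p3), u
2. not ((p2 implies p1) or (p1 implies p2)), u
3. p1 and Dia not p3, u
4. not (p2 implies p1), u
5. not (p1 implies p2), u
6. p1, u
7. Dia not p3, u
8. p2, u
9. not p1, u
Accessibility: uRu
Branch closes: p1 and not p1 both at u.
All branches of the tableau close; one closing branch shown above.

No, unsatisfiable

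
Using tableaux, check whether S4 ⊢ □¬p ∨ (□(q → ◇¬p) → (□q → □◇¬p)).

Tableau for the negation ¬(□¬p ∨ (□(q → ◇¬p) → (□q → □◇¬p))):
1. ¬(□¬p ∨ (□(q → ◇¬p) → (□q → □◇¬p))), w0
2. ¬□¬p, w0
3. ¬(□(q → ◇¬p) → (□q → □◇¬p)), w0
4. □(q → ◇¬p), w0
5. ¬(□q → □◇¬p), w0
6. □q, w0
7. ¬□◇¬p, w0
8. q → ◇¬p, w0
9. q, w0
10. ◇¬p, w0
11. p, w1
12. q → ◇¬p, w1
13. q, w1
14. ◇¬p, w1
15. ¬◇¬p, w2
16. q → ◇¬p, w2
17. q, w2
18. p, w2
19. ◇¬p, w2
20. ¬p, w3
21. q → ◇¬p, w3
22. q, w3
23. ◇¬p, w3
24. ¬p, w4
25. q → ◇¬p, w4
26. q, w4
27. ◇¬p, w4
28. ¬p, w5
29. q → ◇¬p, w5
30. q, w5
31. p, w5
Accessibility: w0Rw0, w0Rw1, w0Rw2, w0Rw3, w0Rw4, w0Rw5, w1Rw1, w1Rw4, w2Rw2, w2Rw5, w3Rw3, w4Rw4, w5Rw5
Branch closes: p and ¬p both at w5.
All branches of the negation close; one closing branch shown above.

Yes, valid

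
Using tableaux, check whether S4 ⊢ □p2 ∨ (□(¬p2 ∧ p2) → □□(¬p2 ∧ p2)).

Valid

Tableau for the negation ¬(□p2 ∨ (□(¬p2 ∧ p2) → □□(¬p2 ∧ p2))):
1. ¬(□p2 ∨ (□(¬p2 ∧ p2) → □□(¬p2 ∧ p2))), 0
2. ¬□p2, 0   [¬∨-rule on 1]
3. ¬(□(¬p2 ∧ p2) → □□(¬p2 ∧ p2)), 0   [¬∨-rule on 1]
4. □(¬p2 ∧ p2), 0   [¬→-rule on 3]
5. ¬□□(¬p2 ∧ p2), 0   [¬→-rule on 3]
6. ¬p2 ∧ p2, 0   [□-rule on 4 via 0R0]
7. ¬p2, 0   [∧-rule on 6]
8. p2, 0   [∧-rule on 6]
Accessibility: 0R0
Branch closes: p2 and ¬p2 both at 0.
All branches of the negation close; one closing branch shown above.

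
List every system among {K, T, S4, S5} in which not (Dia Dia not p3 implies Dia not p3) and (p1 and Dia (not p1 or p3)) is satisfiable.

K, T

T-tableau for the formula:
1. not (Dia Dia not p3 implies Dia not p3) and (p1 and Dia (not p1 or p3)), u
2. not (Dia Dia not p3 implies Dia not p3), u   [and-rule on 1]
3. p1 and Dia (not p1 or p3), u   [and-rule on 1]
4. Dia Dia not p3, u   [neg-implies-rule on 2]
5. not Dia not p3, u   [neg-implies-rule on 2]
6. p1, u   [and-rule on 3]
7. Dia (not p1 or p3), u   [and-rule on 3]
8. p3, u   [neg-Dia-rule on 5 via uRu]
9. Dia not p3, v   [Dia-rule on 4: fresh world v, uRv]
10. p3, v   [neg-Dia-rule on 5 via uRv]
11. not p1 or p3, w   [Dia-rule on 7: fresh world w, uRw]
12. p3, w   [neg-Dia-rule on 5 via uRw]
13. not p3, x   [Dia-rule on 9: fresh world x, vRx]
Accessibility: uRu, uRv, uRw, vRv, vRx, wRw, xRx
Complete open branch: satisfiable in T, hence also in K (this T-model is also a K-model).
S4-tableau for the formula:
1. not (Dia Dia not p3 implies Dia not p3) and (p1 and Dia (not p1 or p3)), u
2. not (Dia Dia not p3 implies Dia not p3), u   [and-rule on 1]
3. p1 and Dia (not p1 or p3), u   [and-rule on 1]
4. Dia Dia not p3, u   [neg-implies-rule on 2]
5. not Dia not p3, u   [neg-implies-rule on 2]
6. p1, u   [and-rule on 3]
7. Dia (not p1 or p3), u   [and-rule on 3]
8. p3, u   [neg-Dia-rule on 5 via uRu]
9. Dia not p3, v   [Dia-rule on 4: fresh world v, uRv]
10. p3, v   [neg-Dia-rule on 5 via uRv]
11. not p1 or p3, w   [Dia-rule on 7: fresh world w, uRw]
12. p3, w   [neg-Dia-rule on 5 via uRw]
13. not p3, x   [Dia-rule on 9: fresh world x, vRx]
14. p3, x   [neg-Dia-rule on 5 via uRx]
Accessibility: uRu, uRv, uRw, uRx, vRv, vRx, wRw, xRx
Branch closes: p3 and not p3 both at x.
Every branch closes (one shown): unsatisfiable in S4, hence also in S5 (every S5-frame is an S4-frame).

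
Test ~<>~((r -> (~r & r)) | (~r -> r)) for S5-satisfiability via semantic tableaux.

Yes, satisfiable

1. ~<>~((r -> (~r & r)) | (~r -> r)), w0
2. (r -> (~r & r)) | (~r -> r), w0   [~<>-rule on 1 via w0Rw0]
3. ~r -> r, w0   [|-rule on 2 (branches; this branch)]
4. r, w0   [->-rule on 3 (branches; this branch)]
Accessibility: w0Rw0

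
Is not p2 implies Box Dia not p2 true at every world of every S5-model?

Tableau for the negation not (not p2 implies Box Dia not p2):
1. not (not p2 implies Box Dia not p2), 0
2. not p2, 0
3. not Box Dia not p2, 0
4. not Dia not p2, 1
5. p2, 0
Accessibility: 0R0, 0R1, 1R0, 1R1
Branch closes: p2 and not p2 both at 0.
All branches of the negation close; one closing branch shown above.

Yes, valid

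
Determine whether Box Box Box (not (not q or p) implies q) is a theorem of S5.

Yes, valid

Tableau for the negation not Box Box Box (not (not q or p) implies q):
1. not Box Box Box (not (not q or p) implies q), u
2. not Box Box (not (not q or p) implies q), v
3. not Box (not (not q or p) implies q), w
4. not (not (not q or p) implies q), x
5. not (not q or p), x
6. not q, x
7. q, x
8. not p, x
Accessibility: uRu, uRv, uRw, uRx, vRu, vRv, vRw, vRx, wRu, wRv, wRw, wRx, xRu, xRv, xRw, xRx
Branch closes: q and not q both at x.
Every branch of the negation's tableau closes; the branch above is one of them.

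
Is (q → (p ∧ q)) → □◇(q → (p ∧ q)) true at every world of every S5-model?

Tableau for the negation ¬((q → (p ∧ q)) → □◇(q → (p ∧ q))):
1. ¬((q → (p ∧ q)) → □◇(q → (p ∧ q))), w0
2. q → (p ∧ q), w0
3. ¬□◇(q → (p ∧ q)), w0
4. p ∧ q, w0
5. p, w0
6. q, w0
7. ¬◇(q → (p ∧ q)), w1
8. ¬(q → (p ∧ q)), w0
9. ¬(p ∧ q), w0
10. ¬(q → (p ∧ q)), w1
11. q, w1
12. ¬(p ∧ q), w1
13. ¬q, w0
Accessibility: w0Rw0, w0Rw1, w1Rw0, w1Rw1
Branch closes: q and ¬q both at w0.
Every branch of the negation's tableau closes; the branch above is one of them.

Valid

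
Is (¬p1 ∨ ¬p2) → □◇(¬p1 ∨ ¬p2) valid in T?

Tableau for the negation ¬((¬p1 ∨ ¬p2) → □◇(¬p1 ∨ ¬p2)):
1. ¬((¬p1 ∨ ¬p2) → □◇(¬p1 ∨ ¬p2)), w0
2. ¬p1 ∨ ¬p2, w0
3. ¬□◇(¬p1 ∨ ¬p2), w0
4. ¬p2, w0
5. ¬◇(¬p1 ∨ ¬p2), w1
6. ¬(¬p1 ∨ ¬p2), w1
7. p1, w1
8. p2, w1
Accessibility: w0Rw0, w0Rw1, w1Rw1
The negation has an open branch (countermodel exists).

Not valid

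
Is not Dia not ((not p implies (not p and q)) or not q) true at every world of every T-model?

Valid

Tableau for the negation Dia not ((not p implies (not p and q)) or not q):
1. Dia not ((not p implies (not p and q)) or not q), 0
2. not ((not p implies (not p and q)) or not q), 1
3. not (not p implies (not p and q)), 1
4. q, 1
5. not p, 1
6. not (not p and q), 1
7. not q, 1
Accessibility: 0R0, 0R1, 1R1
Branch closes: q and not q both at 1.
Every branch of the negation's tableau closes; the branch above is one of them.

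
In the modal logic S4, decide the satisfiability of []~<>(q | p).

Satisfiable (open branch found)

1. []~<>(q | p), w0
2. ~<>(q | p), w0
3. ~(q | p), w0
4. ~q, w0
5. ~p, w0
Accessibility: w0Rw0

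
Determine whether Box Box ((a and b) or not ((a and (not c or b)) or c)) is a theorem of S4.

Tableau for the negation not Box Box ((a and b) or not ((a and (not c or b)) or c)):
1. not Box Box ((a and b) or not ((a and (not c or b)) or c)), w0
2. not Box ((a and b) or not ((a and (not c or b)) or c)), w1   [neg-Box-rule on 1: fresh world w1, w0Rw1]
3. not ((a and b) or not ((a and (not c or b)) or c)), w2   [neg-Box-rule on 2: fresh world w2, w1Rw2]
4. not (a and b), w2   [neg-or-rule on 3]
5. (a and (not c or b)) or c, w2   [neg-or-rule on 3]
6. not b, w2   [neg-and-rule on 4 (branches; this branch)]
7. c, w2   [or-rule on 5 (branches; this branch)]
Accessibility: w0Rw0, w0Rw1, w0Rw2, w1Rw1, w1Rw2, w2Rw2
The negation has an open branch (countermodel exists).

Invalid (countermodel exists)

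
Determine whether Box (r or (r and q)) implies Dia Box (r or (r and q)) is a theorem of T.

Yes, valid

Tableau for the negation not (Box (r or (r and q)) implies Dia Box (r or (r and q))):
1. not (Box (r or (r and q)) implies Dia Box (r or (r and q))), 0
2. Box (r or (r and q)), 0
3. not Dia Box (r or (r and q)), 0
4. r or (r and q), 0
5. not Box (r or (r and q)), 0
6. r and q, 0
7. r, 0
8. q, 0
9. not (r or (r and q)), 1
10. not r, 1
11. not (r and q), 1
12. r or (r and q), 1
13. not Box (r or (r and q)), 1
14. not q, 1
15. r and q, 1
16. r, 1
17. q, 1
Accessibility: 0R0, 0R1, 1R1
Branch closes: r and not r both at 1.
All branches of the negation close; one closing branch shown above.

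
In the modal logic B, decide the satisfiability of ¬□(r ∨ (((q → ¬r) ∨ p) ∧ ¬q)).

Yes, satisfiable

1. ¬□(r ∨ (((q → ¬r) ∨ p) ∧ ¬q)), u
2. ¬(r ∨ (((q → ¬r) ∨ p) ∧ ¬q)), v
3. ¬r, v
4. ¬(((q → ¬r) ∨ p) ∧ ¬q), v
5. q, v
Accessibility: uRu, uRv, vRu, vRv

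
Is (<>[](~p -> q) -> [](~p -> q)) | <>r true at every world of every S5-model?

Yes, valid

Tableau for the negation ~((<>[](~p -> q) -> [](~p -> q)) | <>r):
1. ~((<>[](~p -> q) -> [](~p -> q)) | <>r), 0
2. ~(<>[](~p -> q) -> [](~p -> q)), 0   [~|-rule on 1]
3. ~<>r, 0   [~|-rule on 1]
4. <>[](~p -> q), 0   [~->-rule on 2]
5. ~[](~p -> q), 0   [~->-rule on 2]
6. ~r, 0   [~<>-rule on 3 via 0R0]
7. [](~p -> q), 1   [<>-rule on 4: fresh world 1, 0R1]
8. ~r, 1   [~<>-rule on 3 via 0R1]
9. ~p -> q, 0   [[]-rule on 7 via 1R0]
10. ~p -> q, 1   [[]-rule on 7 via 1R1]
11. q, 0   [->-rule on 9 (branches; this branch)]
12. q, 1   [->-rule on 10 (branches; this branch)]
13. ~(~p -> q), 2   [~[]-rule on 5: fresh world 2, 0R2]
14. ~p, 2   [~->-rule on 13]
15. ~q, 2   [~->-rule on 13]
16. ~r, 2   [~<>-rule on 3 via 0R2]
17. ~p -> q, 2   [[]-rule on 7 via 1R2]
18. q, 2   [->-rule on 17 (branches; this branch)]
Accessibility: 0R0, 0R1, 0R2, 1R0, 1R1, 1R2, 2R0, 2R1, 2R2
Branch closes: q and ~q both at 2.
All branches of the negation close; one closing branch shown above.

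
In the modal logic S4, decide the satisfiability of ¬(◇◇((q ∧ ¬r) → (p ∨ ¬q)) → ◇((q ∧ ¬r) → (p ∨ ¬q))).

Unsatisfiable (every branch closes)

1. ¬(◇◇((q ∧ ¬r) → (p ∨ ¬q)) → ◇((q ∧ ¬r) → (p ∨ ¬q))), w0
2. ◇◇((q ∧ ¬r) → (p ∨ ¬q)), w0
3. ¬◇((q ∧ ¬r) → (p ∨ ¬q)), w0
4. ¬((q ∧ ¬r) → (p ∨ ¬q)), w0
5. q ∧ ¬r, w0
6. ¬(p ∨ ¬q), w0
7. q, w0
8. ¬r, w0
9. ¬p, w0
10. ◇((q ∧ ¬r) → (p ∨ ¬q)), w1
11. ¬((q ∧ ¬r) → (p ∨ ¬q)), w1
12. q ∧ ¬r, w1
13. ¬(p ∨ ¬q), w1
14. q, w1
15. ¬r, w1
16. ¬p, w1
17. (q ∧ ¬r) → (p ∨ ¬q), w2
18. ¬((q ∧ ¬r) → (p ∨ ¬q)), w2
19. q ∧ ¬r, w2
20. ¬(p ∨ ¬q), w2
21. q, w2
22. ¬r, w2
23. ¬p, w2
24. p ∨ ¬q, w2
25. ¬q, w2
Accessibility: w0Rw0, w0Rw1, w0Rw2, w1Rw1, w1Rw2, w2Rw2
Branch closes: q and ¬q both at w2.
(One branch shown.) All branches close.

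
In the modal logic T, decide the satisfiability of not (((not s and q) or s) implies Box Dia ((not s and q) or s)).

1. not (((not s and q) or s) implies Box Dia ((not s and q) or s)), w0
2. (not s and q) or s, w0
3. not Box Dia ((not s and q) or s), w0
4. s, w0
5. not Dia ((not s and q) or s), w1
6. not ((not s and q) or s), w1
7. not (not s and q), w1
8. not s, w1
9. not q, w1
Accessibility: w0Rw0, w0Rw1, w1Rw1

Yes, satisfiable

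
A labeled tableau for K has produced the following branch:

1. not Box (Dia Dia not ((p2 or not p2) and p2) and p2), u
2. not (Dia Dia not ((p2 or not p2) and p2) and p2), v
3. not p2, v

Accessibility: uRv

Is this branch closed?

There is no literal clash: for every atom and world, at most one sign appears.

Open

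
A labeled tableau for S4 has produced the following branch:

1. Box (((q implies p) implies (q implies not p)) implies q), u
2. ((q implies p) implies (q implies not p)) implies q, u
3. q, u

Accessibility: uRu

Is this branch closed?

Open

No world carries both an atom and its negation.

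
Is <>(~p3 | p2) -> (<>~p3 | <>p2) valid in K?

Tableau for the negation ~(<>(~p3 | p2) -> (<>~p3 | <>p2)):
1. ~(<>(~p3 | p2) -> (<>~p3 | <>p2)), 0
2. <>(~p3 | p2), 0
3. ~(<>~p3 | <>p2), 0
4. ~<>~p3, 0
5. ~<>p2, 0
6. ~p3 | p2, 1
7. p3, 1
8. ~p2, 1
9. p2, 1
Accessibility: 0R1
Branch closes: p2 and ~p2 both at 1.
Every branch of the negation's tableau closes; the branch above is one of them.

Valid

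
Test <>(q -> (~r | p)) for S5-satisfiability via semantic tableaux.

1. <>(q -> (~r | p)), w0
2. q -> (~r | p), w1   [<>-rule on 1: fresh world w1, w0Rw1]
3. ~r | p, w1   [->-rule on 2 (branches; this branch)]
4. p, w1   [|-rule on 3 (branches; this branch)]
Accessibility: w0Rw0, w0Rw1, w1Rw0, w1Rw1

Yes, satisfiable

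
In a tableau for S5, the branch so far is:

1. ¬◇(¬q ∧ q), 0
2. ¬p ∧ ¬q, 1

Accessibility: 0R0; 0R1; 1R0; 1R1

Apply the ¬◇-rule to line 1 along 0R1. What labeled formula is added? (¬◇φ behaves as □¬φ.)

¬◇φ behaves as □¬φ: propagate the negated body to each accessible world.

¬(¬q ∧ q), 1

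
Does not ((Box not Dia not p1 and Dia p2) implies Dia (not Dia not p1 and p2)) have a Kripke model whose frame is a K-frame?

Unsatisfiable

1. not ((Box not Dia not p1 and Dia p2) implies Dia (not Dia not p1 and p2)), 0
2. Box not Dia not p1 and Dia p2, 0
3. not Dia (not Dia not p1 and p2), 0
4. Box not Dia not p1, 0
5. Dia p2, 0
6. p2, 1
7. not (not Dia not p1 and p2), 1
8. not Dia not p1, 1
9. Dia not p1, 1
10. not p1, 2
11. p1, 2
Accessibility: 0R1, 1R2
Branch closes: p1 and not p1 both at 2.
All branches of the tableau close; one closing branch shown above.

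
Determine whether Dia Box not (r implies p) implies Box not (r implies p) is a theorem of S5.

Yes, valid

Tableau for the negation not (Dia Box not (r implies p) implies Box not (r implies p)):
1. not (Dia Box not (r implies p) implies Box not (r implies p)), w0
2. Dia Box not (r implies p), w0
3. not Box not (r implies p), w0
4. Box not (r implies p), w1
5. not (r implies p), w0
6. r, w0
7. not p, w0
8. not (r implies p), w1
9. r, w1
10. not p, w1
11. r implies p, w2
12. not (r implies p), w2
13. r, w2
14. not p, w2
15. p, w2
Accessibility: w0Rw0, w0Rw1, w0Rw2, w1Rw0, w1Rw1, w1Rw2, w2Rw0, w2Rw1, w2Rw2
Branch closes: p and not p both at w2.
All branches of the negation close; one closing branch shown above.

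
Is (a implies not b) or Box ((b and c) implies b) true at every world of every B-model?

Tableau for the negation not ((a implies not b) or Box ((b and c) implies b)):
1. not ((a implies not b) or Box ((b and c) implies b)), w0
2. not (a implies not b), w0   [neg-or-rule on 1]
3. not Box ((b and c) implies b), w0   [neg-or-rule on 1]
4. a, w0   [neg-implies-rule on 2]
5. b, w0   [neg-implies-rule on 2]
6. not ((b and c) implies b), w1   [neg-Box-rule on 3: fresh world w1, w0Rw1]
7. b and c, w1   [neg-implies-rule on 6]
8. not b, w1   [neg-implies-rule on 6]
9. b, w1   [and-rule on 7]
10. c, w1   [and-rule on 7]
Accessibility: w0Rw0, w0Rw1, w1Rw0, w1Rw1
Branch closes: b and not b both at w1.
Every branch of the negation's tableau closes; the branch above is one of them.

Yes, valid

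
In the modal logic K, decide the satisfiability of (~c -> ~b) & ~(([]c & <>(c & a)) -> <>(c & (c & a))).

No, unsatisfiable

1. (~c -> ~b) & ~(([]c & <>(c & a)) -> <>(c & (c & a))), u
2. ~c -> ~b, u
3. ~(([]c & <>(c & a)) -> <>(c & (c & a))), u
4. []c & <>(c & a), u
5. ~<>(c & (c & a)), u
6. []c, u
7. <>(c & a), u
8. ~b, u
9. c & a, v
10. c, v
11. a, v
12. ~(c & (c & a)), v
13. ~(c & a), v
14. ~a, v
Accessibility: uRv
Branch closes: a and ~a both at v.
All branches of the tableau close; one closing branch shown above.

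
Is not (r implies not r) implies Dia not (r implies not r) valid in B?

Valid

Tableau for the negation not (not (r implies not r) implies Dia not (r implies not r)):
1. not (not (r implies not r) implies Dia not (r implies not r)), u
2. not (r implies not r), u
3. not Dia not (r implies not r), u
4. r, u
5. r implies not r, u
6. not r, u
Accessibility: uRu
Branch closes: r and not r both at u.
Every branch of the negation's tableau closes; the branch above is one of them.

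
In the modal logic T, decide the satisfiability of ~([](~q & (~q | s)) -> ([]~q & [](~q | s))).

1. ~([](~q & (~q | s)) -> ([]~q & [](~q | s))), u
2. [](~q & (~q | s)), u
3. ~([]~q & [](~q | s)), u
4. ~q & (~q | s), u
5. ~q, u
6. ~q | s, u
7. ~[](~q | s), u
8. s, u
9. ~(~q | s), v
10. q, v
11. ~s, v
12. ~q & (~q | s), v
13. ~q, v
14. ~q | s, v
Accessibility: uRu, uRv, vRv
Branch closes: q and ~q both at v.
Every branch closes; the branch above is one of them.

Unsatisfiable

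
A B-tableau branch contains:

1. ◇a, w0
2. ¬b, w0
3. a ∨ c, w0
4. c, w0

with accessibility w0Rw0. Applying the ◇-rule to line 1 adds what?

a fresh world w1 with w0Rw1, and a at w1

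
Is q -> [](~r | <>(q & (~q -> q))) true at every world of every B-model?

Tableau for the negation ~(q -> [](~r | <>(q & (~q -> q)))):
1. ~(q -> [](~r | <>(q & (~q -> q)))), 0
2. q, 0
3. ~[](~r | <>(q & (~q -> q))), 0
4. ~(~r | <>(q & (~q -> q))), 1
5. r, 1
6. ~<>(q & (~q -> q)), 1
7. ~(q & (~q -> q)), 0
8. ~(q & (~q -> q)), 1
9. ~(~q -> q), 0
10. ~q, 0
Accessibility: 0R0, 0R1, 1R0, 1R1
Branch closes: q and ~q both at 0.
Every branch of the negation's tableau closes; the branch above is one of them.

Valid in B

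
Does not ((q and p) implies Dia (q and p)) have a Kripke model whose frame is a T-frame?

1. not ((q and p) implies Dia (q and p)), u
2. q and p, u   [neg-implies-rule on 1]
3. not Dia (q and p), u   [neg-implies-rule on 1]
4. q, u   [and-rule on 2]
5. p, u   [and-rule on 2]
6. not (q and p), u   [neg-Dia-rule on 3 via uRu]
7. not p, u   [neg-and-rule on 6 (branches; this branch)]
Accessibility: uRu
Branch closes: p and not p both at u.
(One branch shown.) All branches close.

Unsatisfiable (every branch closes)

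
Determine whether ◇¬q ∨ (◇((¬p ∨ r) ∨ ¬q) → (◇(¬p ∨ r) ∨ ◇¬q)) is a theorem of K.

Tableau for the negation ¬(◇¬q ∨ (◇((¬p ∨ r) ∨ ¬q) → (◇(¬p ∨ r) ∨ ◇¬q))):
1. ¬(◇¬q ∨ (◇((¬p ∨ r) ∨ ¬q) → (◇(¬p ∨ r) ∨ ◇¬q))), 0
2. ¬◇¬q, 0   [¬∨-rule on 1]
3. ¬(◇((¬p ∨ r) ∨ ¬q) → (◇(¬p ∨ r) ∨ ◇¬q)), 0   [¬∨-rule on 1]
4. ◇((¬p ∨ r) ∨ ¬q), 0   [¬→-rule on 3]
5. ¬(◇(¬p ∨ r) ∨ ◇¬q), 0   [¬→-rule on 3]
6. ¬◇(¬p ∨ r), 0   [¬∨-rule on 5]
7. (¬p ∨ r) ∨ ¬q, 1   [◇-rule on 4: fresh world 1, 0R1]
8. q, 1   [¬◇-rule on 2 via 0R1]
9. ¬(¬p ∨ r), 1   [¬◇-rule on 6 via 0R1]
10. p, 1   [¬∨-rule on 9]
11. ¬r, 1   [¬∨-rule on 9]
12. ¬p ∨ r, 1   [∨-rule on 7 (branches; this branch)]
13. r, 1   [∨-rule on 12 (branches; this branch)]
Accessibility: 0R1
Branch closes: r and ¬r both at 1.
Every branch of the negation's tableau closes; the branch above is one of them.

Yes, valid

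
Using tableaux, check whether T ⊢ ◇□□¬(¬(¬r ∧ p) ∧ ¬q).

Tableau for the negation ¬◇□□¬(¬(¬r ∧ p) ∧ ¬q):
1. ¬◇□□¬(¬(¬r ∧ p) ∧ ¬q), u
2. ¬□□¬(¬(¬r ∧ p) ∧ ¬q), u
3. ¬□¬(¬(¬r ∧ p) ∧ ¬q), v
4. ¬□□¬(¬(¬r ∧ p) ∧ ¬q), v
5. ¬(¬r ∧ p) ∧ ¬q, w
6. ¬(¬r ∧ p), w
7. ¬q, w
8. ¬p, w
9. ¬□¬(¬(¬r ∧ p) ∧ ¬q), x
10. ¬(¬r ∧ p) ∧ ¬q, y
11. ¬(¬r ∧ p), y
12. ¬q, y
13. ¬p, y
Accessibility: uRu, uRv, vRv, vRw, vRx, wRw, xRx, xRy, yRy
The negation has an open branch (countermodel exists).

No, not valid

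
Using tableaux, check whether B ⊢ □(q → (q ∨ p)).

Yes, valid

Tableau for the negation ¬□(q → (q ∨ p)):
1. ¬□(q → (q ∨ p)), u
2. ¬(q → (q ∨ p)), v
3. q, v
4. ¬(q ∨ p), v
5. ¬q, v
6. ¬p, v
Accessibility: uRu, uRv, vRu, vRv
Branch closes: q and ¬q both at v.
Every branch of the negation's tableau closes; the branch above is one of them.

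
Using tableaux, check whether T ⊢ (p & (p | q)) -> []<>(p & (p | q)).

Tableau for the negation ~((p & (p | q)) -> []<>(p & (p | q))):
1. ~((p & (p | q)) -> []<>(p & (p | q))), 0
2. p & (p | q), 0
3. ~[]<>(p & (p | q)), 0
4. p, 0
5. p | q, 0
6. q, 0
7. ~<>(p & (p | q)), 1
8. ~(p & (p | q)), 1
9. ~(p | q), 1
10. ~p, 1
11. ~q, 1
Accessibility: 0R0, 0R1, 1R1
The negation has an open branch (countermodel exists).

No, not valid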